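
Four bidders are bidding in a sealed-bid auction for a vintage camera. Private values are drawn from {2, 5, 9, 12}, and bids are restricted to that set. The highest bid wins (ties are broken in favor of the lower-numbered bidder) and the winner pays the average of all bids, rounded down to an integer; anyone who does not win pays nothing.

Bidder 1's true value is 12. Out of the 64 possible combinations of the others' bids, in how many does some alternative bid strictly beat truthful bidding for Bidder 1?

Others bid (2, 2, 2): truth gives 8; bid 2 gives 10 > 8. Violating.
Others bid (2, 2, 5): truth gives 7; bid 5 gives 9 > 7. Violating.
Others bid (2, 2, 9): truth gives 6; bid 9 gives 7 > 6. Violating.
Others bid (2, 5, 2): truth gives 7; bid 5 gives 9 > 7. Violating.
Others bid (2, 2, 12): truth gives 5; no alternative beats it.
Others bid (2, 5, 12): truth gives 5; no alternative beats it.
(Checking all 64 profiles: 20 have a profitable deviation, 44 do not.)

20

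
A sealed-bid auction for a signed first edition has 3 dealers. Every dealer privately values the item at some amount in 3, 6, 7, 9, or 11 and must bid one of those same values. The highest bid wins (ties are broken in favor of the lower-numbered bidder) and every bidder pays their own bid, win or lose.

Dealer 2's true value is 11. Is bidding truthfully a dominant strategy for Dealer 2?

Consider the case where Dealer 1 bids 3 and Dealer 3 bids 3.
Truthful bid 11: wins, pays 11, utility 11 - 11 = 0.
Bid 6 instead: wins, pays 6, utility 11 - 6 = 5.
Since 5 > 0, bidding 6 is strictly better here, so truthful bidding is not dominant.

No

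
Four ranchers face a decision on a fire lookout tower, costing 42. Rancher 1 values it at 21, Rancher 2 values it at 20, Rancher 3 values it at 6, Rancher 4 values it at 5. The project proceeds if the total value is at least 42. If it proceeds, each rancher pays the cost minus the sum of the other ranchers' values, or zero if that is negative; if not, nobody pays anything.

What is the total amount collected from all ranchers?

21

Total value 52 ≥ cost 42, so it is built.
Rancher 1: others sum to 31; max(0, 42 - 31) = 11.
Rancher 2: others sum to 32; max(0, 42 - 32) = 10.
Rancher 3: others sum to 46; max(0, 42 - 46) = 0.
Rancher 4: others sum to 47; max(0, 42 - 47) = 0.
Total collected = 11 + 10 + 0 + 0 = 21.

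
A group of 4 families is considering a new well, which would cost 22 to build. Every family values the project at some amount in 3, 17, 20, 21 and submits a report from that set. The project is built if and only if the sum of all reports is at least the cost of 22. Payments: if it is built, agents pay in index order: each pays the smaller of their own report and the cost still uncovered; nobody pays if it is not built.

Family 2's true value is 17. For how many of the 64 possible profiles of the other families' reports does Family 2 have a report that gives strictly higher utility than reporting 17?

Others report (3, 3, 17): truth gives 0; report 3 gives 14 > 0. Violating.
Others report (3, 3, 20): truth gives 0; report 3 gives 14 > 0. Violating.
Others report (3, 3, 21): truth gives 0; report 3 gives 14 > 0. Violating.
Others report (3, 17, 3): truth gives 0; report 3 gives 14 > 0. Violating.
Others report (3, 3, 3): truth gives 0; no alternative beats it.
Others report (20, 3, 3): truth gives 15; no alternative beats it.
(Checking all 64 profiles: 31 have a profitable deviation, 33 do not.)

31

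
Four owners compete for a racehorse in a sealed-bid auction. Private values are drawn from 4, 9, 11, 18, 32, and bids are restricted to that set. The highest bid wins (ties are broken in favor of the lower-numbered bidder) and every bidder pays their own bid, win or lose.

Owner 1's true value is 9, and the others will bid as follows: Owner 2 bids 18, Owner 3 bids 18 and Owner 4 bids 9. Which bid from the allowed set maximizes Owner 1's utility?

4

Bid 4: loses but pays 4, utility -4.
Bid 9: loses but pays 9, utility -9.
Bid 11: loses but pays 11, utility -11.
Bid 18: wins, pays 18, utility 9 - 18 = -9.
Bid 32: wins, pays 32, utility 9 - 32 = -23.
The best choice is 4 with utility -4.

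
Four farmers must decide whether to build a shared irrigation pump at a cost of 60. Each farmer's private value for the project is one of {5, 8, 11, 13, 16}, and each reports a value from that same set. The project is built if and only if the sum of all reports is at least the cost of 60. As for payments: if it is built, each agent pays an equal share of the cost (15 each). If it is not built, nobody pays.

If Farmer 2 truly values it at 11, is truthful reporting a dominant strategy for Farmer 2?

Check each profile of the others' reports and compare truth against every alternative report.
Others report (5, 5, 5): truth gives 0, best alternative gives 0.
Others report (5, 5, 8): truth gives 0, best alternative gives 0.
Others report (5, 5, 11): truth gives 0, best alternative gives 0.
Others report (5, 5, 13): truth gives 0, best alternative gives 0.
Others report (5, 5, 16): truth gives 0, best alternative gives 0.
Others report (5, 8, 5): truth gives 0, best alternative gives 0.
(Remaining 119 profiles checked similarly; truth is weakly best in each.)
In every case the truthful report is at least as good as any alternative, so it is a dominant strategy.

Yes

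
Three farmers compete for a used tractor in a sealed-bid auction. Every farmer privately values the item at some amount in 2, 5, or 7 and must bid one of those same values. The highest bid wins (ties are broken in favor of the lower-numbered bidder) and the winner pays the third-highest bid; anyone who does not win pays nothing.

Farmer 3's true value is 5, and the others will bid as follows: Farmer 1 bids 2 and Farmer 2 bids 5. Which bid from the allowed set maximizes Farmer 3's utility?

7

Bid 2: loses, pays 0, utility 0.
Bid 5: loses, pays 0, utility 0.
Bid 7: wins, pays 2, utility 5 - 2 = 3.
The best choice is 7 with utility 3.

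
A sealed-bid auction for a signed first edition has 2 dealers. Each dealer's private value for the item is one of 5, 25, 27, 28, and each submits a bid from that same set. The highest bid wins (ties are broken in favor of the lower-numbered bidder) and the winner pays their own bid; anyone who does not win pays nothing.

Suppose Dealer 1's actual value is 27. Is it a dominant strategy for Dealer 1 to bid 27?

No

Consider the case where Dealer 2 bids 5.
Truthful bid 27: wins, pays 27, utility 27 - 27 = 0.
Bid 5 instead: wins, pays 5, utility 27 - 5 = 22.
Since 22 > 0, bidding 5 is strictly better here, so truthful bidding is not dominant.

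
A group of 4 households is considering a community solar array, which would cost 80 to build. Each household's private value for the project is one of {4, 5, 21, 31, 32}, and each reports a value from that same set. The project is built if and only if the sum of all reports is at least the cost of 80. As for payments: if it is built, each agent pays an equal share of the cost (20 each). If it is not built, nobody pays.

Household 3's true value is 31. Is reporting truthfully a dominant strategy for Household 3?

Yes

Check each profile of the others' reports and compare truth against every alternative report.
Others report (4, 21, 31): truth gives 11, best alternative gives 11.
Others report (4, 21, 32): truth gives 11, best alternative gives 11.
Others report (4, 31, 21): truth gives 11, best alternative gives 11.
Others report (4, 31, 31): truth gives 11, best alternative gives 11.
Others report (4, 31, 32): truth gives 11, best alternative gives 11.
Others report (4, 32, 21): truth gives 11, best alternative gives 11.
(Remaining 119 profiles checked similarly; truth is weakly best in each.)
In every case the truthful report is at least as good as any alternative, so it is a dominant strategy.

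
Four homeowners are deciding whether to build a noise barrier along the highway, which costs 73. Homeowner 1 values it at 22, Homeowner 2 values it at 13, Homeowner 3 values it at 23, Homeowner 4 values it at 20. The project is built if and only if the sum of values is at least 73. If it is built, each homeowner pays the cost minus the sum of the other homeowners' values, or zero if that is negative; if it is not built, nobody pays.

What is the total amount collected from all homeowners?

Total value 78 ≥ cost 73, so it is built.
Homeowner 1: others sum to 56; max(0, 73 - 56) = 17.
Homeowner 2: others sum to 65; max(0, 73 - 65) = 8.
Homeowner 3: others sum to 55; max(0, 73 - 55) = 18.
Homeowner 4: others sum to 58; max(0, 73 - 58) = 15.
Total collected = 17 + 8 + 18 + 15 = 58.

58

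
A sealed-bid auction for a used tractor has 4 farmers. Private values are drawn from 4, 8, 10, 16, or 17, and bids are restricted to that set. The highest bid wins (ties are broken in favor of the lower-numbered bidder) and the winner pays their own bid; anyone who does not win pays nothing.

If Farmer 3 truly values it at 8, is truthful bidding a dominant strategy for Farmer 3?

Yes

Check each profile of the others' bids and compare truth against every alternative bid.
Others bid (4, 4, 4): truth gives 0, best alternative gives 0.
Others bid (4, 4, 8): truth gives 0, best alternative gives 0.
Others bid (4, 4, 10): truth gives 0, best alternative gives 0.
Others bid (4, 4, 16): truth gives 0, best alternative gives 0.
Others bid (4, 4, 17): truth gives 0, best alternative gives 0.
Others bid (4, 8, 4): truth gives 0, best alternative gives 0.
(Remaining 119 profiles checked similarly; truth is weakly best in each.)
In every case the truthful bid is at least as good as any alternative, so it is a dominant strategy.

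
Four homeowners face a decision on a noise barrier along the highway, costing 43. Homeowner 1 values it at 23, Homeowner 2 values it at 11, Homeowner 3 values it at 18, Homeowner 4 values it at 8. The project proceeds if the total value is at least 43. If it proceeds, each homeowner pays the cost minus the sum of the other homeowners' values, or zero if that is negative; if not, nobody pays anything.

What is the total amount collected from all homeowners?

Total value 60 ≥ cost 43, so it is built.
Homeowner 1: others sum to 37; max(0, 43 - 37) = 6.
Homeowner 2: others sum to 49; max(0, 43 - 49) = 0.
Homeowner 3: others sum to 42; max(0, 43 - 42) = 1.
Homeowner 4: others sum to 52; max(0, 43 - 52) = 0.
Total collected = 6 + 0 + 1 + 0 = 7.

7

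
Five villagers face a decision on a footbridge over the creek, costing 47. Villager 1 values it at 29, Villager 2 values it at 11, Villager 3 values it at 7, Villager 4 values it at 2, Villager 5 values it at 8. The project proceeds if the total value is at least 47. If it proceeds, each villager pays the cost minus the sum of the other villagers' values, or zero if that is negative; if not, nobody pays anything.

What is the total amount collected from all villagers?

20

Total value 57 ≥ cost 47, so it is built.
Villager 1: others sum to 28; max(0, 47 - 28) = 19.
Villager 2: others sum to 46; max(0, 47 - 46) = 1.
Villager 3: others sum to 50; max(0, 47 - 50) = 0.
Villager 4: others sum to 55; max(0, 47 - 55) = 0.
Villager 5: others sum to 49; max(0, 47 - 49) = 0.
Total collected = 19 + 1 + 0 + 0 + 0 = 20.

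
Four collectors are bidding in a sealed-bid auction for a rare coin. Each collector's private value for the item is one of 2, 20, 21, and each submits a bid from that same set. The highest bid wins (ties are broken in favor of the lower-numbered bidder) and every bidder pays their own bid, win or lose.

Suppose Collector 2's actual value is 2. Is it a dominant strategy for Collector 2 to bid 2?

Check each profile of the others' bids and compare truth against every alternative bid.
Others bid (21, 2, 2): truth gives -2, best alternative gives -20.
Others bid (21, 2, 20): truth gives -2, best alternative gives -20.
Others bid (21, 2, 21): truth gives -2, best alternative gives -20.
Others bid (21, 20, 2): truth gives -2, best alternative gives -20.
Others bid (21, 20, 20): truth gives -2, best alternative gives -20.
Others bid (21, 20, 21): truth gives -2, best alternative gives -20.
(Remaining 21 profiles checked similarly; truth is weakly best in each.)
In every case the truthful bid is at least as good as any alternative, so it is a dominant strategy.

Yes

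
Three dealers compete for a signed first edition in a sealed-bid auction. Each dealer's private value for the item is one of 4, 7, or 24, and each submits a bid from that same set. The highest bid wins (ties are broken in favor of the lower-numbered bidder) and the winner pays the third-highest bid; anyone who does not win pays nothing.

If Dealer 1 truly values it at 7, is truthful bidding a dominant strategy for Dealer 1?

Consider the case where Dealer 2 bids 4 and Dealer 3 bids 24.
Truthful bid 7: loses, pays 0, utility 0.
Bid 24 instead: wins, pays 4, utility 7 - 4 = 3.
Since 3 > 0, bidding 24 is strictly better here, so truthful bidding is not dominant.

No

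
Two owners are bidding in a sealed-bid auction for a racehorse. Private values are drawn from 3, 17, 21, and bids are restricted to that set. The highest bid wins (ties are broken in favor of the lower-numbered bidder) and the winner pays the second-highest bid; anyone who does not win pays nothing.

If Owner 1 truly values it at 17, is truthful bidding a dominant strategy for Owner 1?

Yes

Check each profile of the others' bids and compare truth against every alternative bid.
Others bid (3): truth gives 14, best alternative gives 14.
Others bid (17): truth gives 0, best alternative gives 0.
Others bid (21): truth gives 0, best alternative gives 0.
In every case the truthful bid is at least as good as any alternative, so it is a dominant strategy.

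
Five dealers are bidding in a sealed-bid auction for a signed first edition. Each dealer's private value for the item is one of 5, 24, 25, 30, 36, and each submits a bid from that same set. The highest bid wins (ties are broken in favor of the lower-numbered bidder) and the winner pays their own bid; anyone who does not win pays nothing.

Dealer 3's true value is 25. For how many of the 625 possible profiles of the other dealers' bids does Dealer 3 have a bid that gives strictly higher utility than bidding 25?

Others bid (5, 5, 5, 5): truth gives 0; bid 24 gives 1 > 0. Violating.
Others bid (5, 5, 5, 24): truth gives 0; bid 24 gives 1 > 0. Violating.
Others bid (5, 5, 24, 5): truth gives 0; bid 24 gives 1 > 0. Violating.
Others bid (5, 5, 24, 24): truth gives 0; bid 24 gives 1 > 0. Violating.
Others bid (5, 5, 5, 25): truth gives 0; no alternative beats it.
Others bid (5, 5, 5, 30): truth gives 0; no alternative beats it.
(Checking all 625 profiles: 4 have a profitable deviation, 621 do not.)

4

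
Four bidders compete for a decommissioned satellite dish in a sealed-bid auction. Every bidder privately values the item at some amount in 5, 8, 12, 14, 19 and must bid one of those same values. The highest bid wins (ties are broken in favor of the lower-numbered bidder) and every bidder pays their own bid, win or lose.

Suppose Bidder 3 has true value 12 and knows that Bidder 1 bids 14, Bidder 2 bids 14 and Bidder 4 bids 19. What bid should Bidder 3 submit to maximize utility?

5

Bid 5: loses but pays 5, utility -5.
Bid 8: loses but pays 8, utility -8.
Bid 12: loses but pays 12, utility -12.
Bid 14: loses but pays 14, utility -14.
Bid 19: wins, pays 19, utility 12 - 19 = -7.
The best choice is 5 with utility -5.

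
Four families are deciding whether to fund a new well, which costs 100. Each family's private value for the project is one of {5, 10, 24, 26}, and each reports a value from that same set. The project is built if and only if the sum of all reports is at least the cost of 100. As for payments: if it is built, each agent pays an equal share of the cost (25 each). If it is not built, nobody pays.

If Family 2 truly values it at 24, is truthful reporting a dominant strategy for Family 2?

Consider the case where Family 1 reports 24, Family 3 reports 26 and Family 4 reports 26.
Truthful report 24: project built, pays 25, utility 24 - 25 = -1.
Report 5 instead: project not built, utility 0.
Since 0 > -1, reporting 5 is strictly better here, so truthful reporting is not dominant.

No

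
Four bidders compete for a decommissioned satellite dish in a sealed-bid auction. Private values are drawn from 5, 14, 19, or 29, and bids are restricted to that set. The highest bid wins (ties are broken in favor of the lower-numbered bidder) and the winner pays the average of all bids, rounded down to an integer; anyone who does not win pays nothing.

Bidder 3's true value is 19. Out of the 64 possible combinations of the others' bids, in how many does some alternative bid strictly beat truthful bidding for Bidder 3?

Others bid (5, 5, 5): truth gives 11; bid 14 gives 12 > 11. Violating.
Others bid (5, 5, 14): truth gives 9; bid 14 gives 10 > 9. Violating.
Others bid (5, 5, 29): truth gives 0; bid 29 gives 2 > 0. Violating.
Others bid (5, 19, 5): truth gives 0; bid 29 gives 5 > 0. Violating.
Others bid (5, 5, 19): truth gives 7; no alternative beats it.
Others bid (5, 14, 5): truth gives 9; no alternative beats it.
(Checking all 64 profiles: 12 have a profitable deviation, 52 do not.)

12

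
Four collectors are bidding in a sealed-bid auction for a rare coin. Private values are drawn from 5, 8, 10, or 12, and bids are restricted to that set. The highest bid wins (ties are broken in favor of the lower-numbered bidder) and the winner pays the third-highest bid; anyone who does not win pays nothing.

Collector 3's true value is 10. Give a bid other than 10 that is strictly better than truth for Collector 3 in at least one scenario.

12

Suppose Collector 1 bids 5, Collector 2 bids 5 and Collector 4 bids 12.
Bid 10: loses, pays 0, utility 0.
Bid 12: wins, pays 5, utility 10 - 5 = 5.
So bidding 12 beats truth here (5 > 0).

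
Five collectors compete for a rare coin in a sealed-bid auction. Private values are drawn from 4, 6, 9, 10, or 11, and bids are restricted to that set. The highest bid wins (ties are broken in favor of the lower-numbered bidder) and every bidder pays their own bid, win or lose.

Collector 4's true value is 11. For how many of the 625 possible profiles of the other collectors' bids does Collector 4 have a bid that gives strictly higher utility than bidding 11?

413

Others bid (4, 4, 4, 4): truth gives 0; bid 6 gives 5 > 0. Violating.
Others bid (4, 4, 4, 6): truth gives 0; bid 6 gives 5 > 0. Violating.
Others bid (4, 4, 4, 9): truth gives 0; bid 9 gives 2 > 0. Violating.
Others bid (4, 4, 4, 10): truth gives 0; bid 10 gives 1 > 0. Violating.
Others bid (4, 4, 4, 11): truth gives 0; no alternative beats it.
Others bid (4, 4, 6, 11): truth gives 0; no alternative beats it.
(Checking all 625 profiles: 413 have a profitable deviation, 212 do not.)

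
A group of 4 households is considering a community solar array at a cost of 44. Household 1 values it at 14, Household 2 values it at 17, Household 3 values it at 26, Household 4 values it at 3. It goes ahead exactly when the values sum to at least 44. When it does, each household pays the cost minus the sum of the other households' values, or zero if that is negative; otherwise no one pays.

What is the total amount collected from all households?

Total value 60 ≥ cost 44, so it is built.
Household 1: others sum to 46; max(0, 44 - 46) = 0.
Household 2: others sum to 43; max(0, 44 - 43) = 1.
Household 3: others sum to 34; max(0, 44 - 34) = 10.
Household 4: others sum to 57; max(0, 44 - 57) = 0.
Total collected = 0 + 1 + 10 + 0 = 11.

11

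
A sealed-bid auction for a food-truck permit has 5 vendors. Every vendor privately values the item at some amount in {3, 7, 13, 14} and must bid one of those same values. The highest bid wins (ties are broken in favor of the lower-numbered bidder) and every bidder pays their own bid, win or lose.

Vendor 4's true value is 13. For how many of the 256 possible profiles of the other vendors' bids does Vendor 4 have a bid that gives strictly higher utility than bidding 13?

234

Others bid (3, 3, 3, 3): truth gives 0; bid 7 gives 6 > 0. Violating.
Others bid (3, 3, 3, 7): truth gives 0; bid 7 gives 6 > 0. Violating.
Others bid (3, 3, 3, 14): truth gives -13; bid 14 gives -1 > -13. Violating.
Others bid (3, 3, 7, 14): truth gives -13; bid 14 gives -1 > -13. Violating.
Others bid (3, 3, 3, 13): truth gives 0; no alternative beats it.
Others bid (3, 3, 7, 3): truth gives 0; no alternative beats it.
(Checking all 256 profiles: 234 have a profitable deviation, 22 do not.)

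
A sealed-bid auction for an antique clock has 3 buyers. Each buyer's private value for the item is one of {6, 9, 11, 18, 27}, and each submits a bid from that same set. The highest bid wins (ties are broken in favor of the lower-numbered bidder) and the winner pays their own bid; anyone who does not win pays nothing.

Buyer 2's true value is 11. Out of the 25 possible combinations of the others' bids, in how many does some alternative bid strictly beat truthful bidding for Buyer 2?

2

Others bid (6, 6): truth gives 0; bid 9 gives 2 > 0. Violating.
Others bid (6, 9): truth gives 0; bid 9 gives 2 > 0. Violating.
Others bid (6, 11): truth gives 0; no alternative beats it.
Others bid (6, 18): truth gives 0; no alternative beats it.
(Checking all 25 profiles: 2 have a profitable deviation, 23 do not.)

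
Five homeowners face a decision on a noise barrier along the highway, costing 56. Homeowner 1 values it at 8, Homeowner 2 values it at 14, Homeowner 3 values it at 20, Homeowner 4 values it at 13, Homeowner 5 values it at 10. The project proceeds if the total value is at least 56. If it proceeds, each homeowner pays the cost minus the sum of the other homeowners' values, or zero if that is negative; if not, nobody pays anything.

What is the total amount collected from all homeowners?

Total value 65 ≥ cost 56, so it is built.
Homeowner 1: others sum to 57; max(0, 56 - 57) = 0.
Homeowner 2: others sum to 51; max(0, 56 - 51) = 5.
Homeowner 3: others sum to 45; max(0, 56 - 45) = 11.
Homeowner 4: others sum to 52; max(0, 56 - 52) = 4.
Homeowner 5: others sum to 55; max(0, 56 - 55) = 1.
Total collected = 0 + 5 + 11 + 4 + 1 = 21.

21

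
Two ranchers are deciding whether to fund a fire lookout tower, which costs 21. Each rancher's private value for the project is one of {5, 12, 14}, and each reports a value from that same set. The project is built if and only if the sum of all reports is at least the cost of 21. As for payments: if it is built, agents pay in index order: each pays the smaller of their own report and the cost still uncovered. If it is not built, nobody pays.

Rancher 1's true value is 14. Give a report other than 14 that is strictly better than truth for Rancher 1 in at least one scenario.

12

Suppose Rancher 2 reports 12.
Report 14: project built, pays 14, utility 14 - 14 = 0.
Report 12: project built, pays 12, utility 14 - 12 = 2.
So reporting 12 beats truth here (2 > 0).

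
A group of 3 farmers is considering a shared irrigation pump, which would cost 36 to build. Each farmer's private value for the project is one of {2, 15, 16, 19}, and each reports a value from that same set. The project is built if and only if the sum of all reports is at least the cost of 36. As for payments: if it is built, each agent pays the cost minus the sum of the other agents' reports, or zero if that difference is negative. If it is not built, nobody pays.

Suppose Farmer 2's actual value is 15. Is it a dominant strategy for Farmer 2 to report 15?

Yes

Check each profile of the others' reports and compare truth against every alternative report.
Others report (19, 19): truth gives 15, best alternative gives 15.
Others report (16, 19): truth gives 14, best alternative gives 14.
Others report (19, 16): truth gives 14, best alternative gives 14.
Others report (15, 19): truth gives 13, best alternative gives 13.
Others report (19, 15): truth gives 13, best alternative gives 13.
Others report (16, 16): truth gives 11, best alternative gives 11.
(Remaining 10 profiles checked similarly; truth is weakly best in each.)
In every case the truthful report is at least as good as any alternative, so it is a dominant strategy.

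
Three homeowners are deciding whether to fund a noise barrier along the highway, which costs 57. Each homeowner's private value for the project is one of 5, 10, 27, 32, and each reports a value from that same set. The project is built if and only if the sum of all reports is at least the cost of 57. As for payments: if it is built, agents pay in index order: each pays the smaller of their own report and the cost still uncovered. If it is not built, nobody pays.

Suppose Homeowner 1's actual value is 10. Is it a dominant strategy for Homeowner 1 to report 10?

Consider the case where Homeowner 2 reports 27 and Homeowner 3 reports 27.
Truthful report 10: project built, pays 10, utility 10 - 10 = 0.
Report 5 instead: project built, pays 5, utility 10 - 5 = 5.
Since 5 > 0, reporting 5 is strictly better here, so truthful reporting is not dominant.

No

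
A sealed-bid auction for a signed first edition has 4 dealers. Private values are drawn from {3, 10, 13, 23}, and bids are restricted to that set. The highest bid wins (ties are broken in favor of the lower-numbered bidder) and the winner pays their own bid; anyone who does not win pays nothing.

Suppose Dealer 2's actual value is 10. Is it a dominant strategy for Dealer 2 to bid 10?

Check each profile of the others' bids and compare truth against every alternative bid.
Others bid (3, 3, 3): truth gives 0, best alternative gives 0.
Others bid (3, 3, 10): truth gives 0, best alternative gives 0.
Others bid (3, 3, 13): truth gives 0, best alternative gives 0.
Others bid (3, 3, 23): truth gives 0, best alternative gives 0.
Others bid (3, 10, 3): truth gives 0, best alternative gives 0.
Others bid (3, 10, 10): truth gives 0, best alternative gives 0.
(Remaining 58 profiles checked similarly; truth is weakly best in each.)
In every case the truthful bid is at least as good as any alternative, so it is a dominant strategy.

Yes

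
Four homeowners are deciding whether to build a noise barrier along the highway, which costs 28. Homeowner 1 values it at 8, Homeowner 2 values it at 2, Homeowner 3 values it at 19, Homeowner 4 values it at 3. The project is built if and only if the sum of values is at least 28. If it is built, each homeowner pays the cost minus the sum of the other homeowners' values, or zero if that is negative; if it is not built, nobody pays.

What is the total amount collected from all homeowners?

19

Total value 32 ≥ cost 28, so it is built.
Homeowner 1: others sum to 24; max(0, 28 - 24) = 4.
Homeowner 2: others sum to 30; max(0, 28 - 30) = 0.
Homeowner 3: others sum to 13; max(0, 28 - 13) = 15.
Homeowner 4: others sum to 29; max(0, 28 - 29) = 0.
Total collected = 4 + 0 + 15 + 0 = 19.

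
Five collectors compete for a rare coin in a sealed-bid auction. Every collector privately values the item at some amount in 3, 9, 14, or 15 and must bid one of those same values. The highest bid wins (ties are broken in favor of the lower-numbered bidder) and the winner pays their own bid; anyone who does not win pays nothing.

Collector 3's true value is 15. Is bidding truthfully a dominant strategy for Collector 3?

Consider the case where Collector 1 bids 3, Collector 2 bids 3, Collector 4 bids 3 and Collector 5 bids 3.
Truthful bid 15: wins, pays 15, utility 15 - 15 = 0.
Bid 9 instead: wins, pays 9, utility 15 - 9 = 6.
Since 6 > 0, bidding 9 is strictly better here, so truthful bidding is not dominant.

No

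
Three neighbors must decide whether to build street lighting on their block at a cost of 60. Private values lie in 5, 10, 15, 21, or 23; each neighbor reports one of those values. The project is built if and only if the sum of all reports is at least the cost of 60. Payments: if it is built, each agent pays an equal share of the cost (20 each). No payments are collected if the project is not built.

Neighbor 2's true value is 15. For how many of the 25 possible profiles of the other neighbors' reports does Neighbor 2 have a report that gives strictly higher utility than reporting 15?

1

Others report (23, 23): truth gives -5; report 5 gives 0 > -5. Violating.
Others report (5, 5): truth gives 0; no alternative beats it.
Others report (5, 10): truth gives 0; no alternative beats it.
(Checking all 25 profiles: 1 has a profitable deviation, 24 do not.)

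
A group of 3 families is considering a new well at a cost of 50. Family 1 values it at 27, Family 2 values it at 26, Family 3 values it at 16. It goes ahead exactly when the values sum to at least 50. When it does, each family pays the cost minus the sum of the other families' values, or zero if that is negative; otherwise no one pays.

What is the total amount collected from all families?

Total value 69 ≥ cost 50, so it is built.
Family 1: others sum to 42; max(0, 50 - 42) = 8.
Family 2: others sum to 43; max(0, 50 - 43) = 7.
Family 3: others sum to 53; max(0, 50 - 53) = 0.
Total collected = 8 + 7 + 0 = 15.

15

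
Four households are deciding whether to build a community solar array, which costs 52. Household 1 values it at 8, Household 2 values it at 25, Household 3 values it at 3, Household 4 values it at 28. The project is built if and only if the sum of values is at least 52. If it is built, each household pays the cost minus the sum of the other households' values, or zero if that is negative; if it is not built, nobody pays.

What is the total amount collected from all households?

29

Total value 64 ≥ cost 52, so it is built.
Household 1: others sum to 56; max(0, 52 - 56) = 0.
Household 2: others sum to 39; max(0, 52 - 39) = 13.
Household 3: others sum to 61; max(0, 52 - 61) = 0.
Household 4: others sum to 36; max(0, 52 - 36) = 16.
Total collected = 0 + 13 + 0 + 16 = 29.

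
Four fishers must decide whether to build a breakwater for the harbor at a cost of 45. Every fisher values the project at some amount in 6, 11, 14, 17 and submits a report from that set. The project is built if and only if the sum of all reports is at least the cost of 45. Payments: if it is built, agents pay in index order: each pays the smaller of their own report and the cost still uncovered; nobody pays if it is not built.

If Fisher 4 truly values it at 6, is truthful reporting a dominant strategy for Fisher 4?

Yes

Check each profile of the others' reports and compare truth against every alternative report.
Others report (6, 11, 17): truth gives 0, best alternative gives -5.
Others report (6, 14, 14): truth gives 0, best alternative gives -5.
Others report (6, 17, 11): truth gives 0, best alternative gives -5.
Others report (11, 6, 17): truth gives 0, best alternative gives -5.
Others report (11, 17, 6): truth gives 0, best alternative gives -5.
Others report (14, 6, 14): truth gives 0, best alternative gives -5.
(Remaining 58 profiles checked similarly; truth is weakly best in each.)
In every case the truthful report is at least as good as any alternative, so it is a dominant strategy.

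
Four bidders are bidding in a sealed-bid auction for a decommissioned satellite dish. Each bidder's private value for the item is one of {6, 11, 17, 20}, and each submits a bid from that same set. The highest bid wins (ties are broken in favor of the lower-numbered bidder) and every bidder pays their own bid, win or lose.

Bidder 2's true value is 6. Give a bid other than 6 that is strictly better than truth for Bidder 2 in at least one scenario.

Suppose Bidder 1 bids 6, Bidder 3 bids 6 and Bidder 4 bids 6.
Bid 6: loses but pays 6, utility -6.
Bid 11: wins, pays 11, utility 6 - 11 = -5.
So bidding 11 beats truth here (-5 > -6).

11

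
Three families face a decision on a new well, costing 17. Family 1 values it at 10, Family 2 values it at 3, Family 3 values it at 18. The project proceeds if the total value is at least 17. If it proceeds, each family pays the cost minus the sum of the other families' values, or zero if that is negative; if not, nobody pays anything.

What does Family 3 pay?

Total value 31 ≥ cost 17, so the project is built.
The other families' values sum to 13.
Cost minus that sum is 17 - 13 = 4.

4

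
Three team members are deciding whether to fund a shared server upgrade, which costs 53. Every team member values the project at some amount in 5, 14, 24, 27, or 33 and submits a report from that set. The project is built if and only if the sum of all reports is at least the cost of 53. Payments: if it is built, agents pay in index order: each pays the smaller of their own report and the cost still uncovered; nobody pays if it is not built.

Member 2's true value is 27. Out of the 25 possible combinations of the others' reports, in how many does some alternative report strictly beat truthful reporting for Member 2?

20

Others report (5, 24): truth gives 0; report 24 gives 3 > 0. Violating.
Others report (5, 27): truth gives 0; report 24 gives 3 > 0. Violating.
Others report (5, 33): truth gives 0; report 24 gives 3 > 0. Violating.
Others report (14, 24): truth gives 0; report 24 gives 3 > 0. Violating.
Others report (5, 5): truth gives 0; no alternative beats it.
Others report (5, 14): truth gives 0; no alternative beats it.
(Checking all 25 profiles: 20 have a profitable deviation, 5 do not.)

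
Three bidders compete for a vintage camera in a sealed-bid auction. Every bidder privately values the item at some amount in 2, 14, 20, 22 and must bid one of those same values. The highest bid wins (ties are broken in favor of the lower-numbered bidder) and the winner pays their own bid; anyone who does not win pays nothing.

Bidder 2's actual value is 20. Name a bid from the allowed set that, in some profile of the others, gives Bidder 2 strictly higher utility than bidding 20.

14

Suppose Bidder 1 bids 2 and Bidder 3 bids 2.
Bid 20: wins, pays 20, utility 20 - 20 = 0.
Bid 14: wins, pays 14, utility 20 - 14 = 6.
So bidding 14 beats truth here (6 > 0).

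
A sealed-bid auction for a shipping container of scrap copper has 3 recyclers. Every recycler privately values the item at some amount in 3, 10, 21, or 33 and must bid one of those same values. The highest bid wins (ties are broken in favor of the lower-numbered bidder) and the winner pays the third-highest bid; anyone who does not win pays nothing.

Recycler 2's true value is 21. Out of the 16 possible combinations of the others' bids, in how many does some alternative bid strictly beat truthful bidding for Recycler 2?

4

Others bid (3, 33): truth gives 0; bid 33 gives 18 > 0. Violating.
Others bid (10, 33): truth gives 0; bid 33 gives 11 > 0. Violating.
Others bid (21, 3): truth gives 0; bid 33 gives 18 > 0. Violating.
Others bid (21, 10): truth gives 0; bid 33 gives 11 > 0. Violating.
Others bid (3, 3): truth gives 18; no alternative beats it.
Others bid (3, 10): truth gives 18; no alternative beats it.
(Checking all 16 profiles: 4 have a profitable deviation, 12 do not.)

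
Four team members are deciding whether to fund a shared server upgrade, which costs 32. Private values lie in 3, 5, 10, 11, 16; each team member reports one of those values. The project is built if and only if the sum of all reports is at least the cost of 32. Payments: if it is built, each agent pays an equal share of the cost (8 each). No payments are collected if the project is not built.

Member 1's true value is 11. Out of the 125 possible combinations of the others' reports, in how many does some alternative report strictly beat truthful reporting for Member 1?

21

Others report (3, 3, 10): truth gives 0; report 16 gives 3 > 0. Violating.
Others report (3, 3, 11): truth gives 0; report 16 gives 3 > 0. Violating.
Others report (3, 5, 10): truth gives 0; report 16 gives 3 > 0. Violating.
Others report (3, 5, 11): truth gives 0; report 16 gives 3 > 0. Violating.
Others report (3, 3, 3): truth gives 0; no alternative beats it.
Others report (3, 3, 5): truth gives 0; no alternative beats it.
(Checking all 125 profiles: 21 have a profitable deviation, 104 do not.)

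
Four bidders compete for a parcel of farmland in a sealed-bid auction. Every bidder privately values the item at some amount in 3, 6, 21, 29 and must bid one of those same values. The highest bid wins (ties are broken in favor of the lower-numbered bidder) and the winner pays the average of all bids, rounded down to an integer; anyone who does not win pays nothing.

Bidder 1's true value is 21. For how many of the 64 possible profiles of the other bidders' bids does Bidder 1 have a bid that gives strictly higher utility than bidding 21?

Others bid (3, 3, 3): truth gives 14; bid 3 gives 18 > 14. Violating.
Others bid (3, 3, 6): truth gives 13; bid 6 gives 17 > 13. Violating.
Others bid (3, 3, 29): truth gives 0; bid 29 gives 5 > 0. Violating.
Others bid (3, 6, 3): truth gives 13; bid 6 gives 17 > 13. Violating.
Others bid (3, 3, 21): truth gives 9; no alternative beats it.
Others bid (3, 6, 21): truth gives 9; no alternative beats it.
(Checking all 64 profiles: 26 have a profitable deviation, 38 do not.)

26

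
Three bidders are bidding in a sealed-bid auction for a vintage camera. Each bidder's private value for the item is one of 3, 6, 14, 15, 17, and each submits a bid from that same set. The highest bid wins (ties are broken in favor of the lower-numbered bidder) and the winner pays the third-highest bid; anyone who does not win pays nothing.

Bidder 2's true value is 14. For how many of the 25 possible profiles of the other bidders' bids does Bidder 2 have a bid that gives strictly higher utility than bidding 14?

8

Others bid (3, 15): truth gives 0; bid 15 gives 11 > 0. Violating.
Others bid (3, 17): truth gives 0; bid 17 gives 11 > 0. Violating.
Others bid (6, 15): truth gives 0; bid 15 gives 8 > 0. Violating.
Others bid (6, 17): truth gives 0; bid 17 gives 8 > 0. Violating.
Others bid (3, 3): truth gives 11; no alternative beats it.
Others bid (3, 6): truth gives 11; no alternative beats it.
(Checking all 25 profiles: 8 have a profitable deviation, 17 do not.)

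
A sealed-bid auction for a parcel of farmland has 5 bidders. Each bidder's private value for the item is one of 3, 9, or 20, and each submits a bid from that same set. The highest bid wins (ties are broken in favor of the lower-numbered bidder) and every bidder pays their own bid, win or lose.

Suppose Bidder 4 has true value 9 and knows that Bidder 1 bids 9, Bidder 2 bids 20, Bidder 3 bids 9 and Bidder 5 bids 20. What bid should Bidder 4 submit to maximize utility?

3

Bid 3: loses but pays 3, utility -3.
Bid 9: loses but pays 9, utility -9.
Bid 20: loses but pays 20, utility -20.
The best choice is 3 with utility -3.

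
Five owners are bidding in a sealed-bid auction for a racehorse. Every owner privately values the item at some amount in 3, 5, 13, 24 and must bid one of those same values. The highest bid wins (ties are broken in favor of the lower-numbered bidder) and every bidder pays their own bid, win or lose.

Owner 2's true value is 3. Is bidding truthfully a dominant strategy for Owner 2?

No

Consider the case where Owner 1 bids 3, Owner 3 bids 3, Owner 4 bids 3 and Owner 5 bids 3.
Truthful bid 3: loses but pays 3, utility -3.
Bid 5 instead: wins, pays 5, utility 3 - 5 = -2.
Since -2 > -3, bidding 5 is strictly better here, so truthful bidding is not dominant.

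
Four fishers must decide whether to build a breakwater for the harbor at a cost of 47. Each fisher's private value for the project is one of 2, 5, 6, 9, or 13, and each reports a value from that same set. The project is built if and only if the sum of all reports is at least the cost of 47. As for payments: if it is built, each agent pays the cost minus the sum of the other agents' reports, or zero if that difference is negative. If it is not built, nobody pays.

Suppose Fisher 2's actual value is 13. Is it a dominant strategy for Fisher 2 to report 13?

Check each profile of the others' reports and compare truth against every alternative report.
Others report (9, 13, 13): truth gives 1, best alternative gives 0.
Others report (13, 9, 13): truth gives 1, best alternative gives 0.
Others report (13, 13, 9): truth gives 1, best alternative gives 0.
Others report (13, 13, 13): truth gives 5, best alternative gives 5.
Others report (2, 2, 2): truth gives 0, best alternative gives 0.
Others report (2, 2, 5): truth gives 0, best alternative gives 0.
(Remaining 119 profiles checked similarly; truth is weakly best in each.)
In every case the truthful report is at least as good as any alternative, so it is a dominant strategy.

Yes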